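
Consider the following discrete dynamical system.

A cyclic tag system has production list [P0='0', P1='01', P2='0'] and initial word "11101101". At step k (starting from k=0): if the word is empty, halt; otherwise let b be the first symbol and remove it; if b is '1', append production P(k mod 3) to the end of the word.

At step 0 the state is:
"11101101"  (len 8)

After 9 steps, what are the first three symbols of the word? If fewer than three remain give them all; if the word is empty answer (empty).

[0] "11101101"  (len 8)
[1] "11011010"  (len 8)
[2] "101101001"  (len 9)
[3] "011010010"  (len 9)
[4] "11010010"  (len 8)
[5] "101001001"  (len 9)
[6] "010010010"  (len 9)
[7] "10010010"  (len 8)
[8] "001001001"  (len 9)
[9] "01001001"  (len 8)

010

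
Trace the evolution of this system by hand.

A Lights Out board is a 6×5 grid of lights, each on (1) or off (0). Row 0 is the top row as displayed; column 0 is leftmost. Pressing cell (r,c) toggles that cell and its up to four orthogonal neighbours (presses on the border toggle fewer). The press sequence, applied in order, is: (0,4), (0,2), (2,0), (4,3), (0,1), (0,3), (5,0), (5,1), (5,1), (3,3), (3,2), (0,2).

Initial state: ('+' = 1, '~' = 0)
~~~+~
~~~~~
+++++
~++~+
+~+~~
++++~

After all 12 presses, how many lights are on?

k=0  ~~~+~
~~~~~
+++++
~++~+
+~+~~
++++~
k=1  ~~~~+
~~~~+
+++++
~++~+
+~+~~
++++~
k=2  ~++++
~~+~+
+++++
~++~+
+~+~~
++++~
k=3  ~++++
+~+~+
~~+++
+++~+
+~+~~
++++~
k=4  ~++++
+~+~+
~~+++
+++++
+~~++
+++~~
k=5  +~~++
+++~+
~~+++
+++++
+~~++
+++~~
k=6  +~+~~
+++++
~~+++
+++++
+~~++
+++~~
k=7  +~+~~
+++++
~~+++
+++++
~~~++
~~+~~
k=8  +~+~~
+++++
~~+++
+++++
~+~++
++~~~
k=9  +~+~~
+++++
~~+++
+++++
~~~++
~~+~~
k=10  +~+~~
+++++
~~+~+
++~~~
~~~~+
~~+~~
k=11  +~+~~
+++++
~~~~+
+~++~
~~+~+
~~+~~
k=12  ++~+~
++~++
~~~~+
+~++~
~~+~+
~~+~~

14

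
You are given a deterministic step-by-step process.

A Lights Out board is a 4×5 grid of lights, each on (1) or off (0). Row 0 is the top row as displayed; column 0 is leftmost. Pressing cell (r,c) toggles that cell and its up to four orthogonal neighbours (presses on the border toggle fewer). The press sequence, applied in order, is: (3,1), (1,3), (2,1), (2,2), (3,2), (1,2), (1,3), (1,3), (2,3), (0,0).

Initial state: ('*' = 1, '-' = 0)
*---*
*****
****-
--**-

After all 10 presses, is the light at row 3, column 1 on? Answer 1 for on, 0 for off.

k=0  *---*
*****
****-
--**-
k=1  *---*
*****
*-**-
**-*-
k=2  *--**
**---
*-*--
**-*-
k=3  *--**
*----
-*---
*--*-
k=4  *--**
*-*--
--**-
*-**-
k=5  *--**
*-*--
---*-
**---
k=6  *-***
**-*-
--**-
**---
k=7  *-*-*
***-*
--*--
**---
k=8  *-***
**-*-
--**-
**---
k=9  *-***
**---
----*
**-*-
k=10  -****
-*---
----*
**-*-

1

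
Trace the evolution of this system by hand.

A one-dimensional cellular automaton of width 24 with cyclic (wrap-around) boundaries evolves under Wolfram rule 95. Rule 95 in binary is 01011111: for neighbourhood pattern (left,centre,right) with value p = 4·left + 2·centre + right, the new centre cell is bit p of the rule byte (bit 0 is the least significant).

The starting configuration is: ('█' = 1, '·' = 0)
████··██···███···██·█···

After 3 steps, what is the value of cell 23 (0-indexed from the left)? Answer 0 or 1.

[0] ████··██···███···██·█···
[1] █··█████████·██████·████
[2] ████·······█·█····█·█···
[3] █··█████████·██████·████

1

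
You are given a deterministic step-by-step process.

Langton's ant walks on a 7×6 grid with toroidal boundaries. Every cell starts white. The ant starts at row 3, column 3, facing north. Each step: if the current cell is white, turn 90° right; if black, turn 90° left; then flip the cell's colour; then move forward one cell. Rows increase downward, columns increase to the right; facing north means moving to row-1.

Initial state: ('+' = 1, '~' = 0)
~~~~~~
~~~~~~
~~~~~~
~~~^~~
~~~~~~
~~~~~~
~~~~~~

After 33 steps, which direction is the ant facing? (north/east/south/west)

t=0: ~~~~~~
~~~~~~
~~~~~~
~~~^~~
~~~~~~
~~~~~~
~~~~~~
t=1: ~~~~~~
~~~~~~
~~~~~~
~~~+>~
~~~~~~
~~~~~~
~~~~~~
t=2: ~~~~~~
~~~~~~
~~~~~~
~~~++~
~~~~v~
~~~~~~
~~~~~~
t=3: ~~~~~~
~~~~~~
~~~~~~
~~~++~
~~~<+~
~~~~~~
~~~~~~
t=4: ~~~~~~
~~~~~~
~~~~~~
~~~^+~
~~~++~
~~~~~~
~~~~~~
t=5: ~~~~~~
~~~~~~
~~~~~~
~~<~+~
~~~++~
~~~~~~
~~~~~~
t=6: ~~~~~~
~~~~~~
~~^~~~
~~+~+~
~~~++~
~~~~~~
~~~~~~
t=7: ~~~~~~
~~~~~~
~~+>~~
~~+~+~
~~~++~
~~~~~~
~~~~~~
t=8: ~~~~~~
~~~~~~
~~++~~
~~+v+~
~~~++~
~~~~~~
~~~~~~
t=9: ~~~~~~
~~~~~~
~~++~~
~~<++~
~~~++~
~~~~~~
~~~~~~
t=10: ~~~~~~
~~~~~~
~~++~~
~~~++~
~~v++~
~~~~~~
~~~~~~
t=11: ~~~~~~
~~~~~~
~~++~~
~~~++~
~<+++~
~~~~~~
~~~~~~
t=12: ~~~~~~
~~~~~~
~~++~~
~^~++~
~++++~
~~~~~~
~~~~~~
t=13: ~~~~~~
~~~~~~
~~++~~
~+>++~
~++++~
~~~~~~
~~~~~~
t=14: ~~~~~~
~~~~~~
~~++~~
~++++~
~+v++~
~~~~~~
~~~~~~
t=15: ~~~~~~
~~~~~~
~~++~~
~++++~
~+~>+~
~~~~~~
~~~~~~
t=16: ~~~~~~
~~~~~~
~~++~~
~++^+~
~+~~+~
~~~~~~
~~~~~~
t=17: ~~~~~~
~~~~~~
~~++~~
~+<~+~
~+~~+~
~~~~~~
~~~~~~
t=18: ~~~~~~
~~~~~~
~~++~~
~+~~+~
~+v~+~
~~~~~~
~~~~~~
t=19: ~~~~~~
~~~~~~
~~++~~
~+~~+~
~<+~+~
~~~~~~
~~~~~~
t=20: ~~~~~~
~~~~~~
~~++~~
~+~~+~
~~+~+~
~v~~~~
~~~~~~
t=21: ~~~~~~
~~~~~~
~~++~~
~+~~+~
~~+~+~
<+~~~~
~~~~~~
t=22: ~~~~~~
~~~~~~
~~++~~
~+~~+~
^~+~+~
++~~~~
~~~~~~
t=23: ~~~~~~
~~~~~~
~~++~~
~+~~+~
+>+~+~
++~~~~
~~~~~~
t=24: ~~~~~~
~~~~~~
~~++~~
~+~~+~
+++~+~
+v~~~~
~~~~~~
t=25: ~~~~~~
~~~~~~
~~++~~
~+~~+~
+++~+~
+~>~~~
~~~~~~
t=26: ~~~~~~
~~~~~~
~~++~~
~+~~+~
+++~+~
+~+~~~
~~v~~~
t=27: ~~~~~~
~~~~~~
~~++~~
~+~~+~
+++~+~
+~+~~~
~<+~~~
t=28: ~~~~~~
~~~~~~
~~++~~
~+~~+~
+++~+~
+^+~~~
~++~~~
t=29: ~~~~~~
~~~~~~
~~++~~
~+~~+~
+++~+~
++>~~~
~++~~~
t=30: ~~~~~~
~~~~~~
~~++~~
~+~~+~
++^~+~
++~~~~
~++~~~
t=31: ~~~~~~
~~~~~~
~~++~~
~+~~+~
+<~~+~
++~~~~
~++~~~
t=32: ~~~~~~
~~~~~~
~~++~~
~+~~+~
+~~~+~
+v~~~~
~++~~~
t=33: ~~~~~~
~~~~~~
~~++~~
~+~~+~
+~~~+~
+~>~~~
~++~~~

east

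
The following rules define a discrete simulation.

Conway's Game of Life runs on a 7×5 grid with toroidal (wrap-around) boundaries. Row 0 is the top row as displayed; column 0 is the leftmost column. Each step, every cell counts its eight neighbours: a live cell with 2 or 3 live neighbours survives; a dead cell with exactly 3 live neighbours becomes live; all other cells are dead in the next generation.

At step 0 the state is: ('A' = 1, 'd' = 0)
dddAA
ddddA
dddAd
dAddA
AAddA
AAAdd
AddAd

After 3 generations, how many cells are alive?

step 0: dddAA
ddddA
dddAd
dAddA
AAddA
AAAdd
AddAd
step 1: AddAd
ddddA
AddAA
dAAAA
dddAA
ddAAd
AddAd
step 2: AddAd
ddddd
dAddd
dAddd
AAddd
ddAdd
dAdAd
step 3: ddAdA
ddddd
ddddd
dAAdd
AAAdd
AdAdd
dAdAA

12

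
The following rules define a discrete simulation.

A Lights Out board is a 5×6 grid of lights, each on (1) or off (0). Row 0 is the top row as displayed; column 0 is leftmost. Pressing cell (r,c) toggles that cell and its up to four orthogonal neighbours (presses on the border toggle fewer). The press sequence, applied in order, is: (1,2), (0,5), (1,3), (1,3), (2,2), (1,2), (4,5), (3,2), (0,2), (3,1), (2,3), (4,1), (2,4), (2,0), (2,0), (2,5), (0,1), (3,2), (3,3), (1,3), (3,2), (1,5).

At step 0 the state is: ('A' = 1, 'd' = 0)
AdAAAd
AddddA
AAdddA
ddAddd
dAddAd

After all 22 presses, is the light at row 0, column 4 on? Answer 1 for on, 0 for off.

0

t=0: AdAAAd
AddddA
AAdddA
ddAddd
dAddAd
t=1: AddAAd
AAAAdA
AAAddA
ddAddd
dAddAd
t=2: AddAdA
AAAAdd
AAAddA
ddAddd
dAddAd
t=3: AddddA
AAddAd
AAAAdA
ddAddd
dAddAd
t=4: AddAdA
AAAAdd
AAAddA
ddAddd
dAddAd
t=5: AddAdA
AAdAdd
AddAdA
dddddd
dAddAd
t=6: AdAAdA
AdAddd
AdAAdA
dddddd
dAddAd
t=7: AdAAdA
AdAddd
AdAAdA
dddddA
dAdddA
t=8: AdAAdA
AdAddd
AddAdA
dAAAdA
dAAddA
t=9: AAdddA
Addddd
AddAdA
dAAAdA
dAAddA
t=10: AAdddA
Addddd
AAdAdA
AddAdA
ddAddA
t=11: AAdddA
AddAdd
AAAdAA
AddddA
ddAddA
t=12: AAdddA
AddAdd
AAAdAA
AAdddA
AAdddA
t=13: AAdddA
AddAAd
AAAAdd
AAddAA
AAdddA
t=14: AAdddA
dddAAd
ddAAdd
dAddAA
AAdddA
t=15: AAdddA
AddAAd
AAAAdd
AAddAA
AAdddA
t=16: AAdddA
AddAAA
AAAAAA
AAddAd
AAdddA
t=17: ddAddA
AAdAAA
AAAAAA
AAddAd
AAdddA
t=18: ddAddA
AAdAAA
AAdAAA
AdAAAd
AAAddA
t=19: ddAddA
AAdAAA
AAddAA
Addddd
AAAAdA
t=20: ddAAdA
AAAddA
AAdAAA
Addddd
AAAAdA
t=21: ddAAdA
AAAddA
AAAAAA
AAAAdd
AAdAdA
t=22: ddAAdd
AAAdAd
AAAAAd
AAAAdd
AAdAdA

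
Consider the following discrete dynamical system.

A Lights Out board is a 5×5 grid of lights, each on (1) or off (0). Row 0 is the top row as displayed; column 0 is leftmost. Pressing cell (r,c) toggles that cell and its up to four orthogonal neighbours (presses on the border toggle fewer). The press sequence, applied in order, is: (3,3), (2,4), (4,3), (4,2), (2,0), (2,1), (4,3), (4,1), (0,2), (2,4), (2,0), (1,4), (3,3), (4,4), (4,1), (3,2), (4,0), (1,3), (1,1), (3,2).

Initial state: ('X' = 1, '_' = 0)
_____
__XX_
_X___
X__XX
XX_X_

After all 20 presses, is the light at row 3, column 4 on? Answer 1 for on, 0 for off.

0

k=0  _____
__XX_
_X___
X__XX
XX_X_
k=1  _____
__XX_
_X_X_
X_X__
XX___
k=2  _____
__XXX
_X__X
X_X_X
XX___
k=3  _____
__XXX
_X__X
X_XXX
XXXXX
k=4  _____
__XXX
_X__X
X__XX
X___X
k=5  _____
X_XXX
X___X
___XX
X___X
k=6  _____
XXXXX
_XX_X
_X_XX
X___X
k=7  _____
XXXXX
_XX_X
_X__X
X_XX_
k=8  _____
XXXXX
_XX_X
____X
_X_X_
k=9  _XXX_
XX_XX
_XX_X
____X
_X_X_
k=10  _XXX_
XX_X_
_XXX_
_____
_X_X_
k=11  _XXX_
_X_X_
X_XX_
X____
_X_X_
k=12  _XXXX
_X__X
X_XXX
X____
_X_X_
k=13  _XXXX
_X__X
X_X_X
X_XXX
_X___
k=14  _XXXX
_X__X
X_X_X
X_XX_
_X_XX
k=15  _XXXX
_X__X
X_X_X
XXXX_
X_XXX
k=16  _XXXX
_X__X
X___X
X____
X__XX
k=17  _XXXX
_X__X
X___X
_____
_X_XX
k=18  _XX_X
_XXX_
X__XX
_____
_X_XX
k=19  __X_X
X__X_
XX_XX
_____
_X_XX
k=20  __X_X
X__X_
XXXXX
_XXX_
_XXXX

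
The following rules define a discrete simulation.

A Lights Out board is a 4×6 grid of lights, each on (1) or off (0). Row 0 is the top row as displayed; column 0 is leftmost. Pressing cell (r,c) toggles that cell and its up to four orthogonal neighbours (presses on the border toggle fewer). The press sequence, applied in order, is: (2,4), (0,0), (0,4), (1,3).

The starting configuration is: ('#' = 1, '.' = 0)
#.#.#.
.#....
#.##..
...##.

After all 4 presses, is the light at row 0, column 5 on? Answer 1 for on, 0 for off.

k=0  #.#.#.
.#....
#.##..
...##.
k=1  #.#.#.
.#..#.
#.#.##
...#..
k=2  .##.#.
##..#.
#.#.##
...#..
k=3  .###.#
##....
#.#.##
...#..
k=4  .##..#
#####.
#.####
...#..

1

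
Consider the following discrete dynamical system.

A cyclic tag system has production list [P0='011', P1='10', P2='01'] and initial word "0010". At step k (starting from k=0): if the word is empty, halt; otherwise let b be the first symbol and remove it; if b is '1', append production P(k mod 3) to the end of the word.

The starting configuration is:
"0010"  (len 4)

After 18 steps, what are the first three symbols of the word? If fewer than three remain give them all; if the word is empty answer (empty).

01

k=0  "0010"  (len 4)
k=1  "010"  (len 3)
k=2  "10"  (len 2)
k=3  "001"  (len 3)
k=4  "01"  (len 2)
k=5  "1"  (len 1)
k=6  "01"  (len 2)
k=7  "1"  (len 1)
k=8  "10"  (len 2)
k=9  "001"  (len 3)
k=10  "01"  (len 2)
k=11  "1"  (len 1)
k=12  "01"  (len 2)
k=13  "1"  (len 1)
k=14  "10"  (len 2)
k=15  "001"  (len 3)
k=16  "01"  (len 2)
k=17  "1"  (len 1)
k=18  "01"  (len 2)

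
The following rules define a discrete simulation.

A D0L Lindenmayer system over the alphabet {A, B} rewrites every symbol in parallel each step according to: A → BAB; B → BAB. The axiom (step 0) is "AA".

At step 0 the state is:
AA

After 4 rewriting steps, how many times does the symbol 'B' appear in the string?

t=0: AA
t=1: BABBAB
t=2: BABBABBABBABBABBAB
t=3: BABBABBABBABBABBABBABBABBABBABBABBABBABBABBABBABBABBAB
t=4: BABBABBABBABBABBABBABBABBABBABBABBABBABBABBABBABBABBABBABB…BBABBABBABBABBABBABBABBABBABBABBABBABBABBABBABBABBABBABBAB  (len 162)

108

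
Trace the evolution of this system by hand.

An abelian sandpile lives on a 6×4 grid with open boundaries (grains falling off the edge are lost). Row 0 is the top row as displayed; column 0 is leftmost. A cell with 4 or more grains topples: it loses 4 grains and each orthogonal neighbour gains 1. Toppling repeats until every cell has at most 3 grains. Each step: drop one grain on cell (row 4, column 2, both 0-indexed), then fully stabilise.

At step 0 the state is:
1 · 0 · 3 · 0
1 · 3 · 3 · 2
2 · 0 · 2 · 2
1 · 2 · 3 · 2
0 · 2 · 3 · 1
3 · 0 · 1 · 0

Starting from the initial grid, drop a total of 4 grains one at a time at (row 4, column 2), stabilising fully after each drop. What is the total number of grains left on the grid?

41

t=0: 1 · 0 · 3 · 0
1 · 3 · 3 · 2
2 · 0 · 2 · 2
1 · 2 · 3 · 2
0 · 2 · 3 · 1
3 · 0 · 1 · 0
t=1: 1 · 0 · 3 · 0
1 · 3 · 3 · 2
2 · 0 · 3 · 2
1 · 3 · 0 · 3
0 · 3 · 1 · 2
3 · 0 · 2 · 0
t=2: 1 · 0 · 3 · 0
1 · 3 · 3 · 2
2 · 0 · 3 · 2
1 · 3 · 0 · 3
0 · 3 · 2 · 2
3 · 0 · 2 · 0
t=3: 1 · 0 · 3 · 0
1 · 3 · 3 · 2
2 · 0 · 3 · 2
1 · 3 · 0 · 3
0 · 3 · 3 · 2
3 · 0 · 2 · 0
t=4: 1 · 0 · 3 · 0
1 · 3 · 3 · 2
2 · 1 · 3 · 2
2 · 0 · 2 · 3
1 · 1 · 1 · 3
3 · 1 · 3 · 0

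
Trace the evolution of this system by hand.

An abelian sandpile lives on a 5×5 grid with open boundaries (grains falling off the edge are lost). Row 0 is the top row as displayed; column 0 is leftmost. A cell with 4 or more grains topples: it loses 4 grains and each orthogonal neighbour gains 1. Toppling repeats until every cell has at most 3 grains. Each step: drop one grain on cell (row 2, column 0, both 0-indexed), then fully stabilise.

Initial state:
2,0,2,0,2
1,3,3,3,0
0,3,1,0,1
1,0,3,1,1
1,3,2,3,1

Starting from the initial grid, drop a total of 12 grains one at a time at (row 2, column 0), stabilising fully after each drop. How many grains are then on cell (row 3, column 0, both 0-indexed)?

0) 2,0,2,0,2
1,3,3,3,0
0,3,1,0,1
1,0,3,1,1
1,3,2,3,1
1) 2,0,2,0,2
1,3,3,3,0
1,3,1,0,1
1,0,3,1,1
1,3,2,3,1
2) 2,0,2,0,2
1,3,3,3,0
2,3,1,0,1
1,0,3,1,1
1,3,2,3,1
3) 2,0,2,0,2
1,3,3,3,0
3,3,1,0,1
1,0,3,1,1
1,3,2,3,1
4) 2,1,3,1,2
3,1,1,0,1
1,1,3,1,1
2,1,3,1,1
1,3,2,3,1
5) 2,1,3,1,2
3,1,1,0,1
2,1,3,1,1
2,1,3,1,1
1,3,2,3,1
6) 2,1,3,1,2
3,1,1,0,1
3,1,3,1,1
2,1,3,1,1
1,3,2,3,1
7) 3,1,3,1,2
0,2,1,0,1
1,2,3,1,1
3,1,3,1,1
1,3,2,3,1
8) 3,1,3,1,2
0,2,1,0,1
2,2,3,1,1
3,1,3,1,1
1,3,2,3,1
9) 3,1,3,1,2
0,2,1,0,1
3,2,3,1,1
3,1,3,1,1
1,3,2,3,1
10) 3,1,3,1,2
1,2,1,0,1
1,3,3,1,1
0,2,3,1,1
2,3,2,3,1
11) 3,1,3,1,2
1,2,1,0,1
2,3,3,1,1
0,2,3,1,1
2,3,2,3,1
12) 3,1,3,1,2
1,2,1,0,1
3,3,3,1,1
0,2,3,1,1
2,3,2,3,1

0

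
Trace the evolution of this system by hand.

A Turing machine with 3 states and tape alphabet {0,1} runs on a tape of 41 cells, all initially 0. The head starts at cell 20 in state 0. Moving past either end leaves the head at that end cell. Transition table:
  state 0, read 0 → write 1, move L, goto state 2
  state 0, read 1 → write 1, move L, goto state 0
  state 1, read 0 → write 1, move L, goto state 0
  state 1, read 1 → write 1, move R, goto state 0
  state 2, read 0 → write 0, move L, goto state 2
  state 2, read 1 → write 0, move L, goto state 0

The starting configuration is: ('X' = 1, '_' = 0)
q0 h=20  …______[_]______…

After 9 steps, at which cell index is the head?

11

0) q0 h=20  …______[_]______…
1) q2 h=19  …______[_]X_____…
2) q2 h=18  …______[_]_X____…
3) q2 h=17  …______[_]__X___…
4) q2 h=16  …______[_]___X__…
5) q2 h=15  …______[_]____X_…
6) q2 h=14  …______[_]_____X…
7) q2 h=13  …______[_]______…
8) q2 h=12  …______[_]______…
9) q2 h=11  …______[_]______…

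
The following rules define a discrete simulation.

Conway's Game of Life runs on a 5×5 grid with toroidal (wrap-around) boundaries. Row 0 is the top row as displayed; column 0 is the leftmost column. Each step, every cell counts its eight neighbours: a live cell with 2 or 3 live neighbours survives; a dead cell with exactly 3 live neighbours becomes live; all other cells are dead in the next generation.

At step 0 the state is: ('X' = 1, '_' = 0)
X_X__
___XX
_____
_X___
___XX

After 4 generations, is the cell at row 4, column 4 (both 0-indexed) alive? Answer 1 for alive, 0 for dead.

k=0  X_X__
___XX
_____
_X___
___XX
k=1  X_X__
___XX
_____
_____
XXXXX
k=2  _____
___XX
_____
XXXXX
X_XXX
k=3  X_X__
_____
_X___
_____
_____
k=4  _____
_X___
_____
_____
_____

0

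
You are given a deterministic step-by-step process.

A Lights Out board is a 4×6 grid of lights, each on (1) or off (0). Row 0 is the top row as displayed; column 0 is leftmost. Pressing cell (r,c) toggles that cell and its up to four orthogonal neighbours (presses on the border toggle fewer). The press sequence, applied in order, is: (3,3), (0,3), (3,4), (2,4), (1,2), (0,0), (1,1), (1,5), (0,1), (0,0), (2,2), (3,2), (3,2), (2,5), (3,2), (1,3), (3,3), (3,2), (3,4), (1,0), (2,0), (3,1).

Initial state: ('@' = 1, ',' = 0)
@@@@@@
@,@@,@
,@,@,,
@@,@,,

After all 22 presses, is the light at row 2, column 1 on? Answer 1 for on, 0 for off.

[0] @@@@@@
@,@@,@
,@,@,,
@@,@,,
[1] @@@@@@
@,@@,@
,@,,,,
@@@,@,
[2] @@,,,@
@,@,,@
,@,,,,
@@@,@,
[3] @@,,,@
@,@,,@
,@,,@,
@@@@,@
[4] @@,,,@
@,@,@@
,@,@,@
@@@@@@
[5] @@@,,@
@@,@@@
,@@@,@
@@@@@@
[6] ,,@,,@
,@,@@@
,@@@,@
@@@@@@
[7] ,@@,,@
@,@@@@
,,@@,@
@@@@@@
[8] ,@@,,,
@,@@,,
,,@@,,
@@@@@@
[9] @,,,,,
@@@@,,
,,@@,,
@@@@@@
[10] ,@,,,,
,@@@,,
,,@@,,
@@@@@@
[11] ,@,,,,
,@,@,,
,@,,,,
@@,@@@
[12] ,@,,,,
,@,@,,
,@@,,,
@,@,@@
[13] ,@,,,,
,@,@,,
,@,,,,
@@,@@@
[14] ,@,,,,
,@,@,@
,@,,@@
@@,@@,
[15] ,@,,,,
,@,@,@
,@@,@@
@,@,@,
[16] ,@,@,,
,@@,@@
,@@@@@
@,@,@,
[17] ,@,@,,
,@@,@@
,@@,@@
@,,@,,
[18] ,@,@,,
,@@,@@
,@,,@@
@@@,,,
[19] ,@,@,,
,@@,@@
,@,,,@
@@@@@@
[20] @@,@,,
@,@,@@
@@,,,@
@@@@@@
[21] @@,@,,
,,@,@@
,,,,,@
,@@@@@
[22] @@,@,,
,,@,@@
,@,,,@
@,,@@@

1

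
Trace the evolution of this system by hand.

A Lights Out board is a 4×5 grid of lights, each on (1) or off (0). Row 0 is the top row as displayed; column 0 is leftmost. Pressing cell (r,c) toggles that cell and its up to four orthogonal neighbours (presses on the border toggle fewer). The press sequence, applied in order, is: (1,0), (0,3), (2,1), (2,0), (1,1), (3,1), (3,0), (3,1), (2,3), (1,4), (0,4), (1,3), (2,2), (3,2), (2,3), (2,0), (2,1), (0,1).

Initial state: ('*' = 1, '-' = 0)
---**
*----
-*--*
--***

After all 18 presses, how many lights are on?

[0] ---**
*----
-*--*
--***
[1] *--**
-*---
**--*
--***
[2] *-*--
-*-*-
**--*
--***
[3] *-*--
---*-
--*-*
-****
[4] *-*--
*--*-
***-*
*****
[5] ***--
-***-
*-*-*
*****
[6] ***--
-***-
***-*
---**
[7] ***--
-***-
-**-*
**-**
[8] ***--
-***-
--*-*
--***
[9] ***--
-**--
---*-
--*-*
[10] ***-*
-****
---**
--*-*
[11] ****-
-***-
---**
--*-*
[12] ***--
-*--*
----*
--*-*
[13] ***--
-**-*
-****
----*
[14] ***--
-**-*
-*-**
-****
[15] ***--
-****
-**--
-**-*
[16] ***--
*****
*-*--
***-*
[17] ***--
*-***
-*---
*-*-*
[18] -----
*****
-*---
*-*-*

9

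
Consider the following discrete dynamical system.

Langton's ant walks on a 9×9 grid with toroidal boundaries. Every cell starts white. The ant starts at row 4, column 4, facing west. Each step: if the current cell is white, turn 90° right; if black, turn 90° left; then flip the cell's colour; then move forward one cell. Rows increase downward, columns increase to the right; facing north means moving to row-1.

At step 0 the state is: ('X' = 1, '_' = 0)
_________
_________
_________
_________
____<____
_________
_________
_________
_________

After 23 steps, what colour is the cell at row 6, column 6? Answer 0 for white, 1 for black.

1

k=0  _________
_________
_________
_________
____<____
_________
_________
_________
_________
k=1  _________
_________
_________
____^____
____X____
_________
_________
_________
_________
k=2  _________
_________
_________
____X>___
____X____
_________
_________
_________
_________
k=3  _________
_________
_________
____XX___
____Xv___
_________
_________
_________
_________
k=4  _________
_________
_________
____XX___
____<X___
_________
_________
_________
_________
k=5  _________
_________
_________
____XX___
_____X___
____v____
_________
_________
_________
k=6  _________
_________
_________
____XX___
_____X___
___<X____
_________
_________
_________
k=7  _________
_________
_________
____XX___
___^_X___
___XX____
_________
_________
_________
k=8  _________
_________
_________
____XX___
___X>X___
___XX____
_________
_________
_________
k=9  _________
_________
_________
____XX___
___XXX___
___Xv____
_________
_________
_________
k=10  _________
_________
_________
____XX___
___XXX___
___X_>___
_________
_________
_________
k=11  _________
_________
_________
____XX___
___XXX___
___X_X___
_____v___
_________
_________
k=12  _________
_________
_________
____XX___
___XXX___
___X_X___
____<X___
_________
_________
k=13  _________
_________
_________
____XX___
___XXX___
___X^X___
____XX___
_________
_________
k=14  _________
_________
_________
____XX___
___XXX___
___XX>___
____XX___
_________
_________
k=15  _________
_________
_________
____XX___
___XX^___
___XX____
____XX___
_________
_________
k=16  _________
_________
_________
____XX___
___X<____
___XX____
____XX___
_________
_________
k=17  _________
_________
_________
____XX___
___X_____
___Xv____
____XX___
_________
_________
k=18  _________
_________
_________
____XX___
___X_____
___X_>___
____XX___
_________
_________
k=19  _________
_________
_________
____XX___
___X_____
___X_X___
____Xv___
_________
_________
k=20  _________
_________
_________
____XX___
___X_____
___X_X___
____X_>__
_________
_________
k=21  _________
_________
_________
____XX___
___X_____
___X_X___
____X_X__
______v__
_________
k=22  _________
_________
_________
____XX___
___X_____
___X_X___
____X_X__
_____<X__
_________
k=23  _________
_________
_________
____XX___
___X_____
___X_X___
____X^X__
_____XX__
_________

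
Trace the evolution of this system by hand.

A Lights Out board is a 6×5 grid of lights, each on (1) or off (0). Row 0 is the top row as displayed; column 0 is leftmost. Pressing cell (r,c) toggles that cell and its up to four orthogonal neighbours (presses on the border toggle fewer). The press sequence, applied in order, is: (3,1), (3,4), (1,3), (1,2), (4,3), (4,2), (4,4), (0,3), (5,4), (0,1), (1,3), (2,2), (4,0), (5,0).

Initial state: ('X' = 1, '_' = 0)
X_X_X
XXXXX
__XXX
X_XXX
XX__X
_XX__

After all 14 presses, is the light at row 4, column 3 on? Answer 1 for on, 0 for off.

1

[0] X_X_X
XXXXX
__XXX
X_XXX
XX__X
_XX__
[1] X_X_X
XXXXX
_XXXX
_X_XX
X___X
_XX__
[2] X_X_X
XXXXX
_XXX_
_X___
X____
_XX__
[3] X_XXX
XX___
_XX__
_X___
X____
_XX__
[4] X__XX
X_XX_
_X___
_X___
X____
_XX__
[5] X__XX
X_XX_
_X___
_X_X_
X_XXX
_XXX_
[6] X__XX
X_XX_
_X___
_XXX_
XX__X
_X_X_
[7] X__XX
X_XX_
_X___
_XXXX
XX_X_
_X_XX
[8] X_X__
X_X__
_X___
_XXXX
XX_X_
_X_XX
[9] X_X__
X_X__
_X___
_XXXX
XX_XX
_X___
[10] _X___
XXX__
_X___
_XXXX
XX_XX
_X___
[11] _X_X_
XX_XX
_X_X_
_XXXX
XX_XX
_X___
[12] _X_X_
XXXXX
__X__
_X_XX
XX_XX
_X___
[13] _X_X_
XXXXX
__X__
XX_XX
___XX
XX___
[14] _X_X_
XXXXX
__X__
XX_XX
X__XX
_____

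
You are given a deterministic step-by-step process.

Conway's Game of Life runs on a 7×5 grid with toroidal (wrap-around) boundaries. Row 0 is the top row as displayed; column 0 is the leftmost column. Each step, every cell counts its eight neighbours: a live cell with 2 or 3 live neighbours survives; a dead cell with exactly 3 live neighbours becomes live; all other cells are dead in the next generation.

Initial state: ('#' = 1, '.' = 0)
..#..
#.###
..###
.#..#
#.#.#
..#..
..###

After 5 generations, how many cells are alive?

8

k=0  ..#..
#.###
..###
.#..#
#.#.#
..#..
..###
k=1  #....
#....
.....
.#...
#.#.#
#.#..
.##..
k=2  #....
.....
.....
##...
#.###
#.#.#
#.#..
k=3  .#...
.....
.....
####.
..#..
..#..
#..#.
k=4  .....
.....
.##..
.###.
.....
.###.
.##..
k=5  .....
.....
.#.#.
.#.#.
.....
.#.#.
.#.#.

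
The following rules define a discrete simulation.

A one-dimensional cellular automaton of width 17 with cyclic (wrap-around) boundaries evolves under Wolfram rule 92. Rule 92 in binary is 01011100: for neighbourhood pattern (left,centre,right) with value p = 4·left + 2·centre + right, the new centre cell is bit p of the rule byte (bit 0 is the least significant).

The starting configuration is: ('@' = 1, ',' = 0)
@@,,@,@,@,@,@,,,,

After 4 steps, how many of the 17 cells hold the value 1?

[0] @@,,@,@,@,@,@,,,,
[1] @@@,@,@,@,@,@@,,,
[2] @,@,@,@,@,@,@@@,,
[3] @,@,@,@,@,@,@,@@,
[4] @,@,@,@,@,@,@,@@,

9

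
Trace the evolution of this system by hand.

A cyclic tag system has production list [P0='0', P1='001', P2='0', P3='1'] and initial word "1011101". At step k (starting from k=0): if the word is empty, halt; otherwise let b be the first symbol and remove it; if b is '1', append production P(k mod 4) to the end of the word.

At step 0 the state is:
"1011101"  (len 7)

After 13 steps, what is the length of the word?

0) "1011101"  (len 7)
1) "0111010"  (len 7)
2) "111010"  (len 6)
3) "110100"  (len 6)
4) "101001"  (len 6)
5) "010010"  (len 6)
6) "10010"  (len 5)
7) "00100"  (len 5)
8) "0100"  (len 4)
9) "100"  (len 3)
10) "00001"  (len 5)
11) "0001"  (len 4)
12) "001"  (len 3)
13) "01"  (len 2)

2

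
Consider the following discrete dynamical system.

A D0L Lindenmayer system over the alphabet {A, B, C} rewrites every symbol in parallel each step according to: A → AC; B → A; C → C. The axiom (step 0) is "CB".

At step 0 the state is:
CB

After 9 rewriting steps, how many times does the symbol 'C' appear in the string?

9

t=0: CB
t=1: CA
t=2: CAC
t=3: CACC
t=4: CACCC
t=5: CACCCC
t=6: CACCCCC
t=7: CACCCCCC
t=8: CACCCCCCC
t=9: CACCCCCCCC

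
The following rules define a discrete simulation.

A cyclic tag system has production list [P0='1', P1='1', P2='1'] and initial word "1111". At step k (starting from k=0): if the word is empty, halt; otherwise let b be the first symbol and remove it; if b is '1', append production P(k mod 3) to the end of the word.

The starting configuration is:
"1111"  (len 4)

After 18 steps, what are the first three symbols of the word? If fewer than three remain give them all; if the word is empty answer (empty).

111

0) "1111"  (len 4)
1) "1111"  (len 4)
2) "1111"  (len 4)
3) "1111"  (len 4)
4) "1111"  (len 4)
5) "1111"  (len 4)
6) "1111"  (len 4)
7) "1111"  (len 4)
8) "1111"  (len 4)
9) "1111"  (len 4)
10) "1111"  (len 4)
11) "1111"  (len 4)
12) "1111"  (len 4)
13) "1111"  (len 4)
14) "1111"  (len 4)
15) "1111"  (len 4)
16) "1111"  (len 4)
17) "1111"  (len 4)
18) "1111"  (len 4)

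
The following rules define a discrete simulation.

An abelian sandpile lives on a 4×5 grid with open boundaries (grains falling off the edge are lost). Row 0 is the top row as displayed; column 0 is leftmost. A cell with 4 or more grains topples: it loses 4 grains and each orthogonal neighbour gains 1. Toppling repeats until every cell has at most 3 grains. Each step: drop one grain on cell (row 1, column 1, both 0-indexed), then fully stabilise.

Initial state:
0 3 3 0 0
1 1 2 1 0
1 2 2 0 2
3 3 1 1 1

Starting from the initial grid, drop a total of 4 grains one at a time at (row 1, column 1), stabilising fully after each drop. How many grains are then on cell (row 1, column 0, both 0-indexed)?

gen 0: 0 3 3 0 0
1 1 2 1 0
1 2 2 0 2
3 3 1 1 1
gen 1: 0 3 3 0 0
1 2 2 1 0
1 2 2 0 2
3 3 1 1 1
gen 2: 0 3 3 0 0
1 3 2 1 0
1 2 2 0 2
3 3 1 1 1
gen 3: 1 1 1 1 0
2 2 0 2 0
1 3 3 0 2
3 3 1 1 1
gen 4: 1 1 1 1 0
2 3 0 2 0
1 3 3 0 2
3 3 1 1 1

2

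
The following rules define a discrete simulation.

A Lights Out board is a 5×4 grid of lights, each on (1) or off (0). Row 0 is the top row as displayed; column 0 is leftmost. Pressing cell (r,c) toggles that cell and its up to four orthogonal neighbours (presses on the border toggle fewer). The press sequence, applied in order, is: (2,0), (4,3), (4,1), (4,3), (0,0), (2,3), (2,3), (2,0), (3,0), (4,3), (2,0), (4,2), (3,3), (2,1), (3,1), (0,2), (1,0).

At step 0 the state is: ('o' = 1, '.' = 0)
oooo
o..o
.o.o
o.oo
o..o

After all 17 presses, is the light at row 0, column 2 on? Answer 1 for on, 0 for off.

0) oooo
o..o
.o.o
o.oo
o..o
1) oooo
...o
o..o
..oo
o..o
2) oooo
...o
o..o
..o.
o.o.
3) oooo
...o
o..o
.oo.
.o..
4) oooo
...o
o..o
.ooo
.ooo
5) ..oo
o..o
o..o
.ooo
.ooo
6) ..oo
o...
o.o.
.oo.
.ooo
7) ..oo
o..o
o..o
.ooo
.ooo
8) ..oo
...o
.o.o
oooo
.ooo
9) ..oo
...o
oo.o
..oo
oooo
10) ..oo
...o
oo.o
..o.
oo..
11) ..oo
o..o
...o
o.o.
oo..
12) ..oo
o..o
...o
o...
o.oo
13) ..oo
o..o
....
o.oo
o.o.
14) ..oo
oo.o
ooo.
oooo
o.o.
15) ..oo
oo.o
o.o.
...o
ooo.
16) .o..
oooo
o.o.
...o
ooo.
17) oo..
..oo
..o.
...o
ooo.

0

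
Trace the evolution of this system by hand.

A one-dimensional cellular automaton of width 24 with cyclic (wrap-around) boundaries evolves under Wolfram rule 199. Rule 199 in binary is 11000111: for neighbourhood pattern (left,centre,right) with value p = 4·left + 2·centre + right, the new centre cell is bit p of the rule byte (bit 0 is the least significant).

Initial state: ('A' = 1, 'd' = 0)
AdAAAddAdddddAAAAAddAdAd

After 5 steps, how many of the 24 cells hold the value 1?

step 0: AdAAAddAdddddAAAAAddAdAd
step 1: AddAAdAAdAAAAdAAAAdAAdAd
step 2: AdAdAddAddAAAddAAAddAdAd
step 3: AdAdAdAAdAdAAdAdAAdAAdAd
step 4: AdAdAddAdAddAdAddAddAdAd
step 5: AdAdAdAAdAdAAdAdAAdAAdAd

14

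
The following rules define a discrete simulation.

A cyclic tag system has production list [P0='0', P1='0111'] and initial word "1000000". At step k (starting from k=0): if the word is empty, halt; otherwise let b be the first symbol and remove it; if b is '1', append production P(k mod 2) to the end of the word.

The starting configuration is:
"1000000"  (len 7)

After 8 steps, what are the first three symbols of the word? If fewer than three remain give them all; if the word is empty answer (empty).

(empty)

gen 0: "1000000"  (len 7)
gen 1: "0000000"  (len 7)
gen 2: "000000"  (len 6)
gen 3: "00000"  (len 5)
gen 4: "0000"  (len 4)
gen 5: "000"  (len 3)
gen 6: "00"  (len 2)
gen 7: "0"  (len 1)
gen 8: (halted — word empty)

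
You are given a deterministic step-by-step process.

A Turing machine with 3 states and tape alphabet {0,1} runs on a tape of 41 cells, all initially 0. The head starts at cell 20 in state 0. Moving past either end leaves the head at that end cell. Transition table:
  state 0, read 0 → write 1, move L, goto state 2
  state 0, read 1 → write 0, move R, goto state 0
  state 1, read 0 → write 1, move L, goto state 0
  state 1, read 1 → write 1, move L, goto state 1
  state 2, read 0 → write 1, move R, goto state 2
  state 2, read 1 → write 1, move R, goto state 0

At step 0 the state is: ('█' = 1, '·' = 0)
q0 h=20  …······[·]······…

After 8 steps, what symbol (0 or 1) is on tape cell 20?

[0] q0 h=20  …······[·]······…
[1] q2 h=19  …······[·]█·····…
[2] q2 h=20  …·····█[█]······…
[3] q0 h=21  …····██[·]······…
[4] q2 h=20  …·····█[█]█·····…
[5] q0 h=21  …····██[█]······…
[6] q0 h=22  …···██·[·]······…
[7] q2 h=21  …····██[·]█·····…
[8] q2 h=22  …···███[█]······…

1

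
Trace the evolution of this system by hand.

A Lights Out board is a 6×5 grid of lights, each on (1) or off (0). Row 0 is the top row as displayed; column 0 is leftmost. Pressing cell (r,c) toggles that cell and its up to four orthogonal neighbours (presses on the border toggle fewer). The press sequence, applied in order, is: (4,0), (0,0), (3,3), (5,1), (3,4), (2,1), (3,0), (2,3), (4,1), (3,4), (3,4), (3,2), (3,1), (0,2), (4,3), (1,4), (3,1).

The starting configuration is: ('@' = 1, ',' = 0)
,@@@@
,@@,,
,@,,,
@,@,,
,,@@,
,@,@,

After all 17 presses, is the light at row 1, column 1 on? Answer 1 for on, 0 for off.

0

step 0: ,@@@@
,@@,,
,@,,,
@,@,,
,,@@,
,@,@,
step 1: ,@@@@
,@@,,
,@,,,
,,@,,
@@@@,
@@,@,
step 2: @,@@@
@@@,,
,@,,,
,,@,,
@@@@,
@@,@,
step 3: @,@@@
@@@,,
,@,@,
,,,@@
@@@,,
@@,@,
step 4: @,@@@
@@@,,
,@,@,
,,,@@
@,@,,
,,@@,
step 5: @,@@@
@@@,,
,@,@@
,,,,,
@,@,@
,,@@,
step 6: @,@@@
@,@,,
@,@@@
,@,,,
@,@,@
,,@@,
step 7: @,@@@
@,@,,
,,@@@
@,,,,
,,@,@
,,@@,
step 8: @,@@@
@,@@,
,,,,,
@,,@,
,,@,@
,,@@,
step 9: @,@@@
@,@@,
,,,,,
@@,@,
@@,,@
,@@@,
step 10: @,@@@
@,@@,
,,,,@
@@,,@
@@,,,
,@@@,
step 11: @,@@@
@,@@,
,,,,,
@@,@,
@@,,@
,@@@,
step 12: @,@@@
@,@@,
,,@,,
@,@,,
@@@,@
,@@@,
step 13: @,@@@
@,@@,
,@@,,
,@,,,
@,@,@
,@@@,
step 14: @@,,@
@,,@,
,@@,,
,@,,,
@,@,@
,@@@,
step 15: @@,,@
@,,@,
,@@,,
,@,@,
@,,@,
,@@,,
step 16: @@,,,
@,,,@
,@@,@
,@,@,
@,,@,
,@@,,
step 17: @@,,,
@,,,@
,,@,@
@,@@,
@@,@,
,@@,,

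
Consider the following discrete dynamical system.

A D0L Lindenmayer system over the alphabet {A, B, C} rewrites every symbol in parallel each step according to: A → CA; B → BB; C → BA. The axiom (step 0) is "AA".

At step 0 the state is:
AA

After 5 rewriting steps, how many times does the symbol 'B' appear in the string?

38

0) AA
1) CACA
2) BACABACA
3) BBCABACABBCABACA
4) BBBBBACABBCABACABBBBBACABBCABACA
5) BBBBBBBBBBCABACABBBBBACABBCABACABBBBBBBBBBCABACABBBBBACABBCABACA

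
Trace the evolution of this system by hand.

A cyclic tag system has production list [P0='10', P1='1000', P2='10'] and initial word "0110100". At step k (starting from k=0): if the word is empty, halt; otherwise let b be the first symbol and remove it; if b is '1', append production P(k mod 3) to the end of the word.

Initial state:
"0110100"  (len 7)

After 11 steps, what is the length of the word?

t=0: "0110100"  (len 7)
t=1: "110100"  (len 6)
t=2: "101001000"  (len 9)
t=3: "0100100010"  (len 10)
t=4: "100100010"  (len 9)
t=5: "001000101000"  (len 12)
t=6: "01000101000"  (len 11)
t=7: "1000101000"  (len 10)
t=8: "0001010001000"  (len 13)
t=9: "001010001000"  (len 12)
t=10: "01010001000"  (len 11)
t=11: "1010001000"  (len 10)

10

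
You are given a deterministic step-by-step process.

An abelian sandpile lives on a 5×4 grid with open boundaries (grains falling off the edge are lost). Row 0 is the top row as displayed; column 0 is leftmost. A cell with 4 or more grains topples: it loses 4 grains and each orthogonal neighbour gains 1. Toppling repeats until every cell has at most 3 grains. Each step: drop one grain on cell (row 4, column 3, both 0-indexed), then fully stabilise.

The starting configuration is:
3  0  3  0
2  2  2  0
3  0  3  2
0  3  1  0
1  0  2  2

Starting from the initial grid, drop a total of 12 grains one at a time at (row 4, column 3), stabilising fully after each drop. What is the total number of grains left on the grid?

34

t=0: 3  0  3  0
2  2  2  0
3  0  3  2
0  3  1  0
1  0  2  2
t=1: 3  0  3  0
2  2  2  0
3  0  3  2
0  3  1  0
1  0  2  3
t=2: 3  0  3  0
2  2  2  0
3  0  3  2
0  3  1  1
1  0  3  0
t=3: 3  0  3  0
2  2  2  0
3  0  3  2
0  3  1  1
1  0  3  1
t=4: 3  0  3  0
2  2  2  0
3  0  3  2
0  3  1  1
1  0  3  2
t=5: 3  0  3  0
2  2  2  0
3  0  3  2
0  3  1  1
1  0  3  3
t=6: 3  0  3  0
2  2  2  0
3  0  3  2
0  3  2  2
1  1  0  1
t=7: 3  0  3  0
2  2  2  0
3  0  3  2
0  3  2  2
1  1  0  2
t=8: 3  0  3  0
2  2  2  0
3  0  3  2
0  3  2  2
1  1  0  3
t=9: 3  0  3  0
2  2  2  0
3  0  3  2
0  3  2  3
1  1  1  0
t=10: 3  0  3  0
2  2  2  0
3  0  3  2
0  3  2  3
1  1  1  1
t=11: 3  0  3  0
2  2  2  0
3  0  3  2
0  3  2  3
1  1  1  2
t=12: 3  0  3  0
2  2  2  0
3  0  3  2
0  3  2  3
1  1  1  3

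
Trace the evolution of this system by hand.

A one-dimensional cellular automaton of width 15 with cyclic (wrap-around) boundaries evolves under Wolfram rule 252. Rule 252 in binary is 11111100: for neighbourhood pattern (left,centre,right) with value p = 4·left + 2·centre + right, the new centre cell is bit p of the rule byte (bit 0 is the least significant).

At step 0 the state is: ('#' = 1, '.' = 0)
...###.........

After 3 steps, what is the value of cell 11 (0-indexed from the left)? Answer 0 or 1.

t=0: ...###.........
t=1: ...####........
t=2: ...#####.......
t=3: ...######......

0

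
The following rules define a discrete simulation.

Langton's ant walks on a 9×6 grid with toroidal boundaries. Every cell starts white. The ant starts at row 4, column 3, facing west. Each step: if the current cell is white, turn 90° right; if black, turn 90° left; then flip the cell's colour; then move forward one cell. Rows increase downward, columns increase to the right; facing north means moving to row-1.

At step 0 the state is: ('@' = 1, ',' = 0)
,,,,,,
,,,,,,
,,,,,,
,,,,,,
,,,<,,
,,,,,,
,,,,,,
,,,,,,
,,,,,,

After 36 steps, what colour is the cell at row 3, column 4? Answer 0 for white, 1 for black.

[0] ,,,,,,
,,,,,,
,,,,,,
,,,,,,
,,,<,,
,,,,,,
,,,,,,
,,,,,,
,,,,,,
[1] ,,,,,,
,,,,,,
,,,,,,
,,,^,,
,,,@,,
,,,,,,
,,,,,,
,,,,,,
,,,,,,
[2] ,,,,,,
,,,,,,
,,,,,,
,,,@>,
,,,@,,
,,,,,,
,,,,,,
,,,,,,
,,,,,,
[3] ,,,,,,
,,,,,,
,,,,,,
,,,@@,
,,,@v,
,,,,,,
,,,,,,
,,,,,,
,,,,,,
[4] ,,,,,,
,,,,,,
,,,,,,
,,,@@,
,,,<@,
,,,,,,
,,,,,,
,,,,,,
,,,,,,
[5] ,,,,,,
,,,,,,
,,,,,,
,,,@@,
,,,,@,
,,,v,,
,,,,,,
,,,,,,
,,,,,,
[6] ,,,,,,
,,,,,,
,,,,,,
,,,@@,
,,,,@,
,,<@,,
,,,,,,
,,,,,,
,,,,,,
[7] ,,,,,,
,,,,,,
,,,,,,
,,,@@,
,,^,@,
,,@@,,
,,,,,,
,,,,,,
,,,,,,
[8] ,,,,,,
,,,,,,
,,,,,,
,,,@@,
,,@>@,
,,@@,,
,,,,,,
,,,,,,
,,,,,,
[9] ,,,,,,
,,,,,,
,,,,,,
,,,@@,
,,@@@,
,,@v,,
,,,,,,
,,,,,,
,,,,,,
[10] ,,,,,,
,,,,,,
,,,,,,
,,,@@,
,,@@@,
,,@,>,
,,,,,,
,,,,,,
,,,,,,
[11] ,,,,,,
,,,,,,
,,,,,,
,,,@@,
,,@@@,
,,@,@,
,,,,v,
,,,,,,
,,,,,,
[12] ,,,,,,
,,,,,,
,,,,,,
,,,@@,
,,@@@,
,,@,@,
,,,<@,
,,,,,,
,,,,,,
[13] ,,,,,,
,,,,,,
,,,,,,
,,,@@,
,,@@@,
,,@^@,
,,,@@,
,,,,,,
,,,,,,
[14] ,,,,,,
,,,,,,
,,,,,,
,,,@@,
,,@@@,
,,@@>,
,,,@@,
,,,,,,
,,,,,,
[15] ,,,,,,
,,,,,,
,,,,,,
,,,@@,
,,@@^,
,,@@,,
,,,@@,
,,,,,,
,,,,,,
[16] ,,,,,,
,,,,,,
,,,,,,
,,,@@,
,,@<,,
,,@@,,
,,,@@,
,,,,,,
,,,,,,
[17] ,,,,,,
,,,,,,
,,,,,,
,,,@@,
,,@,,,
,,@v,,
,,,@@,
,,,,,,
,,,,,,
[18] ,,,,,,
,,,,,,
,,,,,,
,,,@@,
,,@,,,
,,@,>,
,,,@@,
,,,,,,
,,,,,,
[19] ,,,,,,
,,,,,,
,,,,,,
,,,@@,
,,@,,,
,,@,@,
,,,@v,
,,,,,,
,,,,,,
[20] ,,,,,,
,,,,,,
,,,,,,
,,,@@,
,,@,,,
,,@,@,
,,,@,>
,,,,,,
,,,,,,
[21] ,,,,,,
,,,,,,
,,,,,,
,,,@@,
,,@,,,
,,@,@,
,,,@,@
,,,,,v
,,,,,,
[22] ,,,,,,
,,,,,,
,,,,,,
,,,@@,
,,@,,,
,,@,@,
,,,@,@
,,,,<@
,,,,,,
[23] ,,,,,,
,,,,,,
,,,,,,
,,,@@,
,,@,,,
,,@,@,
,,,@^@
,,,,@@
,,,,,,
[24] ,,,,,,
,,,,,,
,,,,,,
,,,@@,
,,@,,,
,,@,@,
,,,@@>
,,,,@@
,,,,,,
[25] ,,,,,,
,,,,,,
,,,,,,
,,,@@,
,,@,,,
,,@,@^
,,,@@,
,,,,@@
,,,,,,
[26] ,,,,,,
,,,,,,
,,,,,,
,,,@@,
,,@,,,
>,@,@@
,,,@@,
,,,,@@
,,,,,,
[27] ,,,,,,
,,,,,,
,,,,,,
,,,@@,
,,@,,,
@,@,@@
v,,@@,
,,,,@@
,,,,,,
[28] ,,,,,,
,,,,,,
,,,,,,
,,,@@,
,,@,,,
@,@,@@
@,,@@<
,,,,@@
,,,,,,
[29] ,,,,,,
,,,,,,
,,,,,,
,,,@@,
,,@,,,
@,@,@^
@,,@@@
,,,,@@
,,,,,,
[30] ,,,,,,
,,,,,,
,,,,,,
,,,@@,
,,@,,,
@,@,<,
@,,@@@
,,,,@@
,,,,,,
[31] ,,,,,,
,,,,,,
,,,,,,
,,,@@,
,,@,,,
@,@,,,
@,,@v@
,,,,@@
,,,,,,
[32] ,,,,,,
,,,,,,
,,,,,,
,,,@@,
,,@,,,
@,@,,,
@,,@,>
,,,,@@
,,,,,,
[33] ,,,,,,
,,,,,,
,,,,,,
,,,@@,
,,@,,,
@,@,,^
@,,@,,
,,,,@@
,,,,,,
[34] ,,,,,,
,,,,,,
,,,,,,
,,,@@,
,,@,,,
>,@,,@
@,,@,,
,,,,@@
,,,,,,
[35] ,,,,,,
,,,,,,
,,,,,,
,,,@@,
^,@,,,
,,@,,@
@,,@,,
,,,,@@
,,,,,,
[36] ,,,,,,
,,,,,,
,,,,,,
,,,@@,
@>@,,,
,,@,,@
@,,@,,
,,,,@@
,,,,,,

1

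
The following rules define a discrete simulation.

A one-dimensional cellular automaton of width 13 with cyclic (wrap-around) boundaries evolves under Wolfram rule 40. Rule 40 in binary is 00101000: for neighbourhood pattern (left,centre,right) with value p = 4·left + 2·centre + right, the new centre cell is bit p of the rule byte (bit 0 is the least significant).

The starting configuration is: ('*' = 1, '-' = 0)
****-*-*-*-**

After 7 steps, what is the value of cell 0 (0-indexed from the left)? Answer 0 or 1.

0

t=0: ****-*-*-*-**
t=1: ----*-*-*-**-
t=2: -----*-*-**--
t=3: ------*-**---
t=4: -------**----
t=5: -------*-----
t=6: -------------
t=7: -------------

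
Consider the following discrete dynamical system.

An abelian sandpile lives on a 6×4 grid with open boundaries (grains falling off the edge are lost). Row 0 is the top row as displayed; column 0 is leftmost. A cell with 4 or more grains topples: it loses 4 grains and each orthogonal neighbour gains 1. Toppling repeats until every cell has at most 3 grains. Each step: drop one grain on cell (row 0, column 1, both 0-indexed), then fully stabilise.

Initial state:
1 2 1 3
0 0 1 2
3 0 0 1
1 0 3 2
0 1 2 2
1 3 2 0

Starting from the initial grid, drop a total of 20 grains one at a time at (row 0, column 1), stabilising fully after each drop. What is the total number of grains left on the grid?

k=0  1 2 1 3
0 0 1 2
3 0 0 1
1 0 3 2
0 1 2 2
1 3 2 0
k=1  1 3 1 3
0 0 1 2
3 0 0 1
1 0 3 2
0 1 2 2
1 3 2 0
k=2  2 0 2 3
0 1 1 2
3 0 0 1
1 0 3 2
0 1 2 2
1 3 2 0
k=3  2 1 2 3
0 1 1 2
3 0 0 1
1 0 3 2
0 1 2 2
1 3 2 0
k=4  2 2 2 3
0 1 1 2
3 0 0 1
1 0 3 2
0 1 2 2
1 3 2 0
k=5  2 3 2 3
0 1 1 2
3 0 0 1
1 0 3 2
0 1 2 2
1 3 2 0
k=6  3 0 3 3
0 2 1 2
3 0 0 1
1 0 3 2
0 1 2 2
1 3 2 0
k=7  3 1 3 3
0 2 1 2
3 0 0 1
1 0 3 2
0 1 2 2
1 3 2 0
k=8  3 2 3 3
0 2 1 2
3 0 0 1
1 0 3 2
0 1 2 2
1 3 2 0
k=9  3 3 3 3
0 2 1 2
3 0 0 1
1 0 3 2
0 1 2 2
1 3 2 0
k=10  0 2 1 0
1 3 2 3
3 0 0 1
1 0 3 2
0 1 2 2
1 3 2 0
k=11  0 3 1 0
1 3 2 3
3 0 0 1
1 0 3 2
0 1 2 2
1 3 2 0
k=12  1 1 2 0
2 0 3 3
3 1 0 1
1 0 3 2
0 1 2 2
1 3 2 0
k=13  1 2 2 0
2 0 3 3
3 1 0 1
1 0 3 2
0 1 2 2
1 3 2 0
k=14  1 3 2 0
2 0 3 3
3 1 0 1
1 0 3 2
0 1 2 2
1 3 2 0
k=15  2 0 3 0
2 1 3 3
3 1 0 1
1 0 3 2
0 1 2 2
1 3 2 0
k=16  2 1 3 0
2 1 3 3
3 1 0 1
1 0 3 2
0 1 2 2
1 3 2 0
k=17  2 2 3 0
2 1 3 3
3 1 0 1
1 0 3 2
0 1 2 2
1 3 2 0
k=18  2 3 3 0
2 1 3 3
3 1 0 1
1 0 3 2
0 1 2 2
1 3 2 0
k=19  3 1 1 2
2 3 1 0
3 1 1 2
1 0 3 2
0 1 2 2
1 3 2 0
k=20  3 2 1 2
2 3 1 0
3 1 1 2
1 0 3 2
0 1 2 2
1 3 2 0

38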